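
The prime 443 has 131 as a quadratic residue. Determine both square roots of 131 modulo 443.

Since 443 ≡ 3 (mod 4), a square root of 131 is 131^((443+1)/4) = 131^111 mod 443.
Repeated squaring: 131^2≡327, 131^4≡166, 131^8≡90, 131^16≡126, 131^32≡371, 131^64≡311 (mod 443).
131^111 = 131^(64+32+8+4+2+1) ≡ 217 (mod 443).
Check: 217² = 47089 ≡ 131 (mod 443). The two roots are 217 and 226.

217, 226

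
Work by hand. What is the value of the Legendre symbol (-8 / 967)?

Euler's criterion: (-8/967) ≡ 959^483 (mod 967).
959^2 ≡ 64 (mod 967)
959^4 ≡ 228 (mod 967)
959^8 ≡ 733 (mod 967)
959^16 ≡ 604 (mod 967)
959^32 ≡ 257 (mod 967)
959^64 ≡ 293 (mod 967)
959^128 ≡ 753 (mod 967)
959^256 ≡ 347 (mod 967)
959^483 = 959^(256+128+64+32+2+1) ≡ 966 (mod 967).
Result is 966 ≡ −1, so (-8/967) = −1.

-1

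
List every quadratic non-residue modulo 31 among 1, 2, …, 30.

Square k = 1,…,15 (k and 31−k give the same square):
1²=1, 2²=4, 3²=9, 4²=16, 5²=25, 6²≡5, 7²≡18, 8²≡2, 9²≡19, 10²≡7, 11²≡28, 12²≡20, 13²≡14, 14²≡10, 15²≡8 (mod 31).
The residues are {1, 2, 4, 5, 7, 8, 9, 10, 14, 16, 18, 19, 20, 25, 28}; the non-residues are the remaining 15 nonzero classes.

3,6,11,12,13,15,17,21,22,23,24,26,27,29,30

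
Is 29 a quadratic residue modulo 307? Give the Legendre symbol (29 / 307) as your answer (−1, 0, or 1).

-1

Reciprocity: 29 ≡ 1 and 307 ≡ 3 (mod 4), so (29/307) = +(307/29).
Reduce top mod 29: now compute (17/29).
Reciprocity: 17 ≡ 1 and 29 ≡ 1 (mod 4), so (17/29) = +(29/17).
Reduce top mod 17: now compute (12/17).
Pull out 2^2: since 17 ≡ 1 (mod 8), (2/17) = +1, so (2/17)^2 = +1.
Reciprocity: 3 ≡ 3 and 17 ≡ 1 (mod 4), so (3/17) = +(17/3).
Reduce top mod 3: now compute (2/3).
Pull out 2: since 3 ≡ 3 (mod 8), (2/3) = -1.
Reached (1/3) = 1. Collecting the sign flips along the way, the symbol is -1.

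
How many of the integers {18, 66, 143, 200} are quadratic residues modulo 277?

1

(18/277) = -1 → non-residue.
(66/277) = +1 → QR.
(143/277) = -1 → non-residue.
(200/277) = -1 → non-residue.
Total quadratic residues among the 4: 1.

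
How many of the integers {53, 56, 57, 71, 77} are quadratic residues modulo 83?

(53/83) = -1 → non-residue.
(56/83) = -1 → non-residue.
(57/83) = -1 → non-residue.
(71/83) = -1 → non-residue.
(77/83) = +1 → QR.
Total quadratic residues among the 5: 1.

1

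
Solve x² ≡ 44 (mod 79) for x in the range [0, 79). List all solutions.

Since 79 ≡ 3 (mod 4), a square root of 44 is 44^((79+1)/4) = 44^20 mod 79.
Repeated squaring: 44^2≡40, 44^4≡20, 44^8≡5, 44^16≡25 (mod 79).
44^20 = 44^(16+4) ≡ 26 (mod 79).
Check: 26² = 676 ≡ 44 (mod 79). The two roots are 26 and 53.

26, 53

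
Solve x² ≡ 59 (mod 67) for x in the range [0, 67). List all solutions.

27, 40

Since 67 ≡ 3 (mod 4), a square root of 59 is 59^((67+1)/4) = 59^17 mod 67.
Repeated squaring: 59^2≡64, 59^4≡9, 59^8≡14, 59^16≡62 (mod 67).
59^17 = 59^(16+1) ≡ 40 (mod 67).
Check: 40² = 1600 ≡ 59 (mod 67). The two roots are 27 and 40.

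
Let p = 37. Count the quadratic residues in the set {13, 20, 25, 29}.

1

(13/37) = -1 → non-residue.
(20/37) = -1 → non-residue.
(25/37) = +1 → QR.
(29/37) = -1 → non-residue.
Total quadratic residues among the 4: 1.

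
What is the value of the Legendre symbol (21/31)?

-1

Reciprocity: 21 ≡ 1 and 31 ≡ 3 (mod 4), so (21/31) = +(31/21).
Reduce top mod 21: now compute (10/21).
Pull out 2: since 21 ≡ 5 (mod 8), (2/21) = -1.
Reciprocity: 5 ≡ 1 and 21 ≡ 1 (mod 4), so (5/21) = +(21/5).
Reduce top mod 5: now compute (1/5).
Reached (1/5) = 1. Collecting the sign flips along the way, the symbol is -1.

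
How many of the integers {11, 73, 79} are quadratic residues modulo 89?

3

(11/89) = +1 → QR.
(73/89) = +1 → QR.
(79/89) = +1 → QR.
Total quadratic residues among the 3: 3.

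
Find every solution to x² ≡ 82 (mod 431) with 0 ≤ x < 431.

Since 431 ≡ 3 (mod 4), a square root of 82 is 82^((431+1)/4) = 82^108 mod 431.
Repeated squaring: 82^2≡259, 82^4≡276, 82^8≡320, 82^16≡253, 82^32≡221, 82^64≡138 (mod 431).
82^108 = 82^(64+32+8+4) ≡ 157 (mod 431).
Check: 157² = 24649 ≡ 82 (mod 431). The two roots are 157 and 274.

157, 274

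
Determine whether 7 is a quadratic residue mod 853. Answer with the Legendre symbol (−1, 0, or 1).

Reciprocity: 7 ≡ 3 and 853 ≡ 1 (mod 4), so (7/853) = +(853/7).
Reduce top mod 7: now compute (6/7).
Pull out 2: since 7 ≡ 7 (mod 8), (2/7) = +1.
Reciprocity: 3 ≡ 3 and 7 ≡ 3 (mod 4), so (3/7) = −(7/3).
Reduce top mod 3: now compute (1/3).
Reached (1/3) = 1. Collecting the sign flips along the way, the symbol is -1.

-1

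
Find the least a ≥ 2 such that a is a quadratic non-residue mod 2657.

(2/2657) = +1, so 2 is a residue.
(3/2657) = −1, so 3 is the smallest positive non-residue mod 2657.

3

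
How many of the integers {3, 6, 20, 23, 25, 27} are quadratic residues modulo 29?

(3/29) = -1 → non-residue.
(6/29) = +1 → QR.
(20/29) = +1 → QR.
(23/29) = +1 → QR.
(25/29) = +1 → QR.
(27/29) = -1 → non-residue.
Total quadratic residues among the 6: 4.

4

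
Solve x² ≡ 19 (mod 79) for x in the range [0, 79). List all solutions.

16, 63

Since 79 ≡ 3 (mod 4), a square root of 19 is 19^((79+1)/4) = 19^20 mod 79.
Repeated squaring: 19^2≡45, 19^4≡50, 19^8≡51, 19^16≡73 (mod 79).
19^20 = 19^(16+4) ≡ 16 (mod 79).
Check: 16² = 256 ≡ 19 (mod 79). The two roots are 16 and 63.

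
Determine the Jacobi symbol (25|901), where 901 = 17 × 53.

Reciprocity: 25 ≡ 1 and 901 ≡ 1 (mod 4), so (25/901) = +(901/25).
Reduce top mod 25: now compute (1/25).
Reached (1/25) = 1. Collecting the sign flips along the way, the symbol is +1.

1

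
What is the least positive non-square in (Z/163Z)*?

2

(2/163) = −1, so 2 is the smallest positive non-residue mod 163.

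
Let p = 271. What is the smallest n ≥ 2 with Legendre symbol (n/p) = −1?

3

(2/271) = +1, so 2 is a residue.
(3/271) = −1, so 3 is the smallest positive non-residue mod 271.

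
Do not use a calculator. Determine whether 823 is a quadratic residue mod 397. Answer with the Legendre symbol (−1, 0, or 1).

First reduce: 823 ≡ 29 (mod 397).
Reciprocity: 29 ≡ 1 and 397 ≡ 1 (mod 4), so (29/397) = +(397/29).
Reduce top mod 29: now compute (20/29).
Pull out 2^2: since 29 ≡ 5 (mod 8), (2/29) = -1, so (2/29)^2 = +1.
Reciprocity: 5 ≡ 1 and 29 ≡ 1 (mod 4), so (5/29) = +(29/5).
Reduce top mod 5: now compute (4/5).
Pull out 2^2: since 5 ≡ 5 (mod 8), (2/5) = -1, so (2/5)^2 = +1.
Reached (1/5) = 1. Collecting the sign flips along the way, the symbol is +1.

1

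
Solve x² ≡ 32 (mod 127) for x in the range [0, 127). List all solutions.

63, 64

Since 127 ≡ 3 (mod 4), a square root of 32 is 32^((127+1)/4) = 32^32 mod 127.
Repeated squaring: 32^2≡8, 32^4≡64, 32^8≡32, 32^16≡8, 32^32≡64 (mod 127).
32^32 = 32^(32) ≡ 64 (mod 127).
Check: 64² = 4096 ≡ 32 (mod 127). The two roots are 63 and 64.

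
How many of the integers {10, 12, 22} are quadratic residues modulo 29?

1

(10/29) = -1 → non-residue.
(12/29) = -1 → non-residue.
(22/29) = +1 → QR.
Total quadratic residues among the 3: 1.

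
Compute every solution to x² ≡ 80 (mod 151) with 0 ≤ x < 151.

69, 82

Since 151 ≡ 3 (mod 4), a square root of 80 is 80^((151+1)/4) = 80^38 mod 151.
Repeated squaring: 80^2≡58, 80^4≡42, 80^8≡103, 80^16≡39, 80^32≡11 (mod 151).
80^38 = 80^(32+4+2) ≡ 69 (mod 151).
Check: 69² = 4761 ≡ 80 (mod 151). The two roots are 69 and 82.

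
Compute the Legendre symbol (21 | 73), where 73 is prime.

-1

Reciprocity: 21 ≡ 1 and 73 ≡ 1 (mod 4), so (21/73) = +(73/21).
Reduce top mod 21: now compute (10/21).
Pull out 2: since 21 ≡ 5 (mod 8), (2/21) = -1.
Reciprocity: 5 ≡ 1 and 21 ≡ 1 (mod 4), so (5/21) = +(21/5).
Reduce top mod 5: now compute (1/5).
Reached (1/5) = 1. Collecting the sign flips along the way, the symbol is -1.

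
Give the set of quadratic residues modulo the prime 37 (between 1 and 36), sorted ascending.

Square k = 1,…,18 (k and 37−k give the same square):
1²=1, 2²=4, 3²=9, 4²=16, 5²=25, 6²=36, 7²≡12, 8²≡27, 9²≡7, 10²≡26, 11²≡10, 12²≡33, 13²≡21, 14²≡11, 15²≡3, 16²≡34, 17²≡30, 18²≡28 (mod 37).
So the quadratic residues mod 37 are {1, 3, 4, 7, 9, 10, 11, 12, 16, 21, 25, 26, 27, 28, 30, 33, 34, 36}.

1,3,4,7,9,10,11,12,16,21,25,26,27,28,30,33,34,36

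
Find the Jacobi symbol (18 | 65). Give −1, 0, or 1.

1

Pull out 2: since 65 ≡ 1 (mod 8), (2/65) = +1.
Reciprocity: 9 ≡ 1 and 65 ≡ 1 (mod 4), so (9/65) = +(65/9).
Reduce top mod 9: now compute (2/9).
Pull out 2: since 9 ≡ 1 (mod 8), (2/9) = +1.
Reached (1/9) = 1. Collecting the sign flips along the way, the symbol is +1.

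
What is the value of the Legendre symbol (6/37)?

-1

Pull out 2: since 37 ≡ 5 (mod 8), (2/37) = -1.
Reciprocity: 3 ≡ 3 and 37 ≡ 1 (mod 4), so (3/37) = +(37/3).
Reduce top mod 3: now compute (1/3).
Reached (1/3) = 1. Collecting the sign flips along the way, the symbol is -1.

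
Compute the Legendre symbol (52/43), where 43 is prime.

First reduce: 52 ≡ 9 (mod 43).
Reciprocity: 9 ≡ 1 and 43 ≡ 3 (mod 4), so (9/43) = +(43/9).
Reduce top mod 9: now compute (7/9).
Reciprocity: 7 ≡ 3 and 9 ≡ 1 (mod 4), so (7/9) = +(9/7).
Reduce top mod 7: now compute (2/7).
Pull out 2: since 7 ≡ 7 (mod 8), (2/7) = +1.
Reached (1/7) = 1. Collecting the sign flips along the way, the symbol is +1.

1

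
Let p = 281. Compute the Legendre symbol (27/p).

Reciprocity: 27 ≡ 3 and 281 ≡ 1 (mod 4), so (27/281) = +(281/27).
Reduce top mod 27: now compute (11/27).
Reciprocity: 11 ≡ 3 and 27 ≡ 3 (mod 4), so (11/27) = −(27/11).
Reduce top mod 11: now compute (5/11).
Reciprocity: 5 ≡ 1 and 11 ≡ 3 (mod 4), so (5/11) = +(11/5).
Reduce top mod 5: now compute (1/5).
Reached (1/5) = 1. Collecting the sign flips along the way, the symbol is -1.

-1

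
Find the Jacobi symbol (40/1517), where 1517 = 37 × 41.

Pull out 2^3: since 1517 ≡ 5 (mod 8), (2/1517) = -1, so (2/1517)^3 = -1.
Reciprocity: 5 ≡ 1 and 1517 ≡ 1 (mod 4), so (5/1517) = +(1517/5).
Reduce top mod 5: now compute (2/5).
Pull out 2: since 5 ≡ 5 (mod 8), (2/5) = -1.
Reached (1/5) = 1. Collecting the sign flips along the way, the symbol is +1.

1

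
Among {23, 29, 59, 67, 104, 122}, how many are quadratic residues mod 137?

(23/137) = -1 → non-residue.
(29/137) = -1 → non-residue.
(59/137) = +1 → QR.
(67/137) = -1 → non-residue.
(104/137) = -1 → non-residue.
(122/137) = +1 → QR.
Total quadratic residues among the 6: 2.

2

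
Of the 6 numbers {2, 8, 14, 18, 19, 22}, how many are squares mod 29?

(2/29) = -1 → non-residue.
(8/29) = -1 → non-residue.
(14/29) = -1 → non-residue.
(18/29) = -1 → non-residue.
(19/29) = -1 → non-residue.
(22/29) = +1 → QR.
Total quadratic residues among the 6: 1.

1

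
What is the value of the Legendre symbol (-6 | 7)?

1

First reduce: -6 ≡ 1 (mod 7).
Reached (1/7) = 1. Collecting the sign flips along the way, the symbol is +1.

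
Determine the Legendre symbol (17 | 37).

-1

Euler's criterion: (17/37) ≡ 17^18 (mod 37).
17^2 ≡ 30 (mod 37)
17^4 ≡ 12 (mod 37)
17^8 ≡ 33 (mod 37)
17^16 ≡ 16 (mod 37)
17^18 = 17^(16+2) ≡ 36 (mod 37).
Result is 36 ≡ −1, so (17/37) = −1.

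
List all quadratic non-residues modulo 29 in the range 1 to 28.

Square k = 1,…,14 (k and 29−k give the same square):
1²=1, 2²=4, 3²=9, 4²=16, 5²=25, 6²≡7, 7²≡20, 8²≡6, 9²≡23, 10²≡13, 11²≡5, 12²≡28, 13²≡24, 14²≡22 (mod 29).
The residues are {1, 4, 5, 6, 7, 9, 13, 16, 20, 22, 23, 24, 25, 28}; the non-residues are the remaining 14 nonzero classes.

2 3 8 10 11 12 14 15 17 18 19 21 26 27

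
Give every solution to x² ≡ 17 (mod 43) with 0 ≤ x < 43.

19, 24

Since 43 ≡ 3 (mod 4), a square root of 17 is 17^((43+1)/4) = 17^11 mod 43.
Repeated squaring: 17^2≡31, 17^4≡15, 17^8≡10 (mod 43).
17^11 = 17^(8+2+1) ≡ 24 (mod 43).
Check: 24² = 576 ≡ 17 (mod 43). The two roots are 19 and 24.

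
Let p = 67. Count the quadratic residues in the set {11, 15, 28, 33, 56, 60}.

(11/67) = -1 → non-residue.
(15/67) = +1 → QR.
(28/67) = -1 → non-residue.
(33/67) = +1 → QR.
(56/67) = +1 → QR.
(60/67) = +1 → QR.
Total quadratic residues among the 6: 4.

4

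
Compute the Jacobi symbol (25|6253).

1

Reciprocity: 25 ≡ 1 and 6253 ≡ 1 (mod 4), so (25/6253) = +(6253/25).
Reduce top mod 25: now compute (3/25).
Reciprocity: 3 ≡ 3 and 25 ≡ 1 (mod 4), so (3/25) = +(25/3).
Reduce top mod 3: now compute (1/3).
Reached (1/3) = 1. Collecting the sign flips along the way, the symbol is +1.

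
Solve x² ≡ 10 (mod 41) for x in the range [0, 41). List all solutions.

16, 25

41 ≡ 1 (mod 4), so we find a root by search.
Trying successive values, 16² = 256 ≡ 10 (mod 41). The other root is 41 − 16 = 25.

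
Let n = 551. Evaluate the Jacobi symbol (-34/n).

1

First reduce: -34 ≡ 517 (mod 551).
Reciprocity: 517 ≡ 1 and 551 ≡ 3 (mod 4), so (517/551) = +(551/517).
Reduce top mod 517: now compute (34/517).
Pull out 2: since 517 ≡ 5 (mod 8), (2/517) = -1.
Reciprocity: 17 ≡ 1 and 517 ≡ 1 (mod 4), so (17/517) = +(517/17).
Reduce top mod 17: now compute (7/17).
Reciprocity: 7 ≡ 3 and 17 ≡ 1 (mod 4), so (7/17) = +(17/7).
Reduce top mod 7: now compute (3/7).
Reciprocity: 3 ≡ 3 and 7 ≡ 3 (mod 4), so (3/7) = −(7/3).
Reduce top mod 3: now compute (1/3).
Reached (1/3) = 1. Collecting the sign flips along the way, the symbol is +1.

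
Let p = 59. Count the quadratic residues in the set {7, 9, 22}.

3

(7/59) = +1 → QR.
(9/59) = +1 → QR.
(22/59) = +1 → QR.
Total quadratic residues among the 3: 3.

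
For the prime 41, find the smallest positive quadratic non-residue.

3

(2/41) = +1, so 2 is a residue.
(3/41) = −1, so 3 is the smallest positive non-residue mod 41.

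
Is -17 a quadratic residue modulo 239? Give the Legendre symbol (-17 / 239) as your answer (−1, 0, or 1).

First reduce: -17 ≡ 222 (mod 239).
Pull out 2: since 239 ≡ 7 (mod 8), (2/239) = +1.
Reciprocity: 111 ≡ 3 and 239 ≡ 3 (mod 4), so (111/239) = −(239/111).
Reduce top mod 111: now compute (17/111).
Reciprocity: 17 ≡ 1 and 111 ≡ 3 (mod 4), so (17/111) = +(111/17).
Reduce top mod 17: now compute (9/17).
Reciprocity: 9 ≡ 1 and 17 ≡ 1 (mod 4), so (9/17) = +(17/9).
Reduce top mod 9: now compute (8/9).
Pull out 2^3: since 9 ≡ 1 (mod 8), (2/9) = +1, so (2/9)^3 = +1.
Reached (1/9) = 1. Collecting the sign flips along the way, the symbol is -1.

-1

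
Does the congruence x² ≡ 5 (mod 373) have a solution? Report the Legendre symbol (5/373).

-1

Reciprocity: 5 ≡ 1 and 373 ≡ 1 (mod 4), so (5/373) = +(373/5).
Reduce top mod 5: now compute (3/5).
Reciprocity: 3 ≡ 3 and 5 ≡ 1 (mod 4), so (3/5) = +(5/3).
Reduce top mod 3: now compute (2/3).
Pull out 2: since 3 ≡ 3 (mod 8), (2/3) = -1.
Reached (1/3) = 1. Collecting the sign flips along the way, the symbol is -1.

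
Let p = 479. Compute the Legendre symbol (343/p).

1

Euler's criterion: (343/479) ≡ 343^239 (mod 479).
343^2 ≡ 294 (mod 479)
343^4 ≡ 216 (mod 479)
343^8 ≡ 193 (mod 479)
343^16 ≡ 366 (mod 479)
343^32 ≡ 315 (mod 479)
343^64 ≡ 72 (mod 479)
343^128 ≡ 394 (mod 479)
343^239 = 343^(128+64+32+8+4+2+1) ≡ 1 (mod 479).
Result is 1, so (343/479) = 1.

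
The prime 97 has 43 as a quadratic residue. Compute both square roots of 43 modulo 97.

97 ≡ 1 (mod 4), so we find a root by search.
Trying successive values, 25² = 625 ≡ 43 (mod 97). The other root is 97 − 25 = 72.

25, 72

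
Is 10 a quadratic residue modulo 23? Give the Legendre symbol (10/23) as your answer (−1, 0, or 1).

Euler's criterion: (10/23) ≡ 10^11 (mod 23).
10^2 ≡ 8 (mod 23)
10^4 ≡ 18 (mod 23)
10^8 ≡ 2 (mod 23)
10^11 = 10^(8+2+1) ≡ 22 (mod 23).
Result is 22 ≡ −1, so (10/23) = −1.

-1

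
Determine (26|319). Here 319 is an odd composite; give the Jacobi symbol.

Pull out 2: since 319 ≡ 7 (mod 8), (2/319) = +1.
Reciprocity: 13 ≡ 1 and 319 ≡ 3 (mod 4), so (13/319) = +(319/13).
Reduce top mod 13: now compute (7/13).
Reciprocity: 7 ≡ 3 and 13 ≡ 1 (mod 4), so (7/13) = +(13/7).
Reduce top mod 7: now compute (6/7).
Pull out 2: since 7 ≡ 7 (mod 8), (2/7) = +1.
Reciprocity: 3 ≡ 3 and 7 ≡ 3 (mod 4), so (3/7) = −(7/3).
Reduce top mod 3: now compute (1/3).
Reached (1/3) = 1. Collecting the sign flips along the way, the symbol is -1.

-1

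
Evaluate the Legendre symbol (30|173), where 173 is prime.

-1

Euler's criterion: (30/173) ≡ 30^86 (mod 173).
30^2 ≡ 35 (mod 173)
30^4 ≡ 14 (mod 173)
30^8 ≡ 23 (mod 173)
30^16 ≡ 10 (mod 173)
30^32 ≡ 100 (mod 173)
30^64 ≡ 139 (mod 173)
30^86 = 30^(64+16+4+2) ≡ 172 (mod 173).
Result is 172 ≡ −1, so (30/173) = −1.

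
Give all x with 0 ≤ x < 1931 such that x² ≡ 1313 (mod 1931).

Since 1931 ≡ 3 (mod 4), a square root of 1313 is 1313^((1931+1)/4) = 1313^483 mod 1931.
Repeated squaring: 1313^2≡1517, 1313^4≡1468, 1313^8≡28, 1313^16≡784, 1313^32≡598, 1313^64≡369, 1313^128≡991, 1313^256≡1133 (mod 1931).
1313^483 = 1313^(256+128+64+32+2+1) ≡ 1034 (mod 1931).
Check: 1034² = 1069156 ≡ 1313 (mod 1931). The two roots are 897 and 1034.

897, 1034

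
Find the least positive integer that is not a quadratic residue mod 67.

2

(2/67) = −1, so 2 is the smallest positive non-residue mod 67.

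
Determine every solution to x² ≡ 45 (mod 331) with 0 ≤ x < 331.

37, 294

Since 331 ≡ 3 (mod 4), a square root of 45 is 45^((331+1)/4) = 45^83 mod 331.
Repeated squaring: 45^2≡39, 45^4≡197, 45^8≡82, 45^16≡104, 45^32≡224, 45^64≡195 (mod 331).
45^83 = 45^(64+16+2+1) ≡ 294 (mod 331).
Check: 294² = 86436 ≡ 45 (mod 331). The two roots are 37 and 294.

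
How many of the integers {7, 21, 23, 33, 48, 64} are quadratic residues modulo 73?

(7/73) = -1 → non-residue.
(21/73) = -1 → non-residue.
(23/73) = +1 → QR.
(33/73) = -1 → non-residue.
(48/73) = +1 → QR.
(64/73) = +1 → QR.
Total quadratic residues among the 6: 3.

3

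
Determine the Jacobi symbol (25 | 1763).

1

Reciprocity: 25 ≡ 1 and 1763 ≡ 3 (mod 4), so (25/1763) = +(1763/25).
Reduce top mod 25: now compute (13/25).
Reciprocity: 13 ≡ 1 and 25 ≡ 1 (mod 4), so (13/25) = +(25/13).
Reduce top mod 13: now compute (12/13).
Pull out 2^2: since 13 ≡ 5 (mod 8), (2/13) = -1, so (2/13)^2 = +1.
Reciprocity: 3 ≡ 3 and 13 ≡ 1 (mod 4), so (3/13) = +(13/3).
Reduce top mod 3: now compute (1/3).
Reached (1/3) = 1. Collecting the sign flips along the way, the symbol is +1.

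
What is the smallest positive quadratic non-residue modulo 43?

2

(2/43) = −1, so 2 is the smallest positive non-residue mod 43.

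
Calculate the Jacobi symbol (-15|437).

First reduce: -15 ≡ 422 (mod 437).
Pull out 2: since 437 ≡ 5 (mod 8), (2/437) = -1.
Reciprocity: 211 ≡ 3 and 437 ≡ 1 (mod 4), so (211/437) = +(437/211).
Reduce top mod 211: now compute (15/211).
Reciprocity: 15 ≡ 3 and 211 ≡ 3 (mod 4), so (15/211) = −(211/15).
Reduce top mod 15: now compute (1/15).
Reached (1/15) = 1. Collecting the sign flips along the way, the symbol is +1.

1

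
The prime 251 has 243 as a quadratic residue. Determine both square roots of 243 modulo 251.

69, 182

Since 251 ≡ 3 (mod 4), a square root of 243 is 243^((251+1)/4) = 243^63 mod 251.
Repeated squaring: 243^2≡64, 243^4≡80, 243^8≡125, 243^16≡63, 243^32≡204 (mod 251).
243^63 = 243^(32+16+8+4+2+1) ≡ 69 (mod 251).
Check: 69² = 4761 ≡ 243 (mod 251). The two roots are 69 and 182.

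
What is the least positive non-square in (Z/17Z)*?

(2/17) = +1, so 2 is a residue.
(3/17) = −1, so 3 is the smallest positive non-residue mod 17.

3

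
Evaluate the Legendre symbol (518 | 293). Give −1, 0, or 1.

1

First reduce: 518 ≡ 225 (mod 293).
Reciprocity: 225 ≡ 1 and 293 ≡ 1 (mod 4), so (225/293) = +(293/225).
Reduce top mod 225: now compute (68/225).
Pull out 2^2: since 225 ≡ 1 (mod 8), (2/225) = +1, so (2/225)^2 = +1.
Reciprocity: 17 ≡ 1 and 225 ≡ 1 (mod 4), so (17/225) = +(225/17).
Reduce top mod 17: now compute (4/17).
Pull out 2^2: since 17 ≡ 1 (mod 8), (2/17) = +1, so (2/17)^2 = +1.
Reached (1/17) = 1. Collecting the sign flips along the way, the symbol is +1.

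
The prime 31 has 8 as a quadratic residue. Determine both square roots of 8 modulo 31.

Since 31 ≡ 3 (mod 4), a square root of 8 is 8^((31+1)/4) = 8^8 mod 31.
Repeated squaring: 8^2≡2, 8^4≡4, 8^8≡16 (mod 31).
8^8 = 8^(8) ≡ 16 (mod 31).
Check: 16² = 256 ≡ 8 (mod 31). The two roots are 15 and 16.

15, 16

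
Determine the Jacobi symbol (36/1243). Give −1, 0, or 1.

Pull out 2^2: since 1243 ≡ 3 (mod 8), (2/1243) = -1, so (2/1243)^2 = +1.
Reciprocity: 9 ≡ 1 and 1243 ≡ 3 (mod 4), so (9/1243) = +(1243/9).
Reduce top mod 9: now compute (1/9).
Reached (1/9) = 1. Collecting the sign flips along the way, the symbol is +1.

1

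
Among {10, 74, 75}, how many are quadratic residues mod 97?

(10/97) = -1 → non-residue.
(74/97) = -1 → non-residue.
(75/97) = +1 → QR.
Total quadratic residues among the 3: 1.

1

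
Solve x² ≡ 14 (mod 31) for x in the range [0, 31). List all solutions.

Since 31 ≡ 3 (mod 4), a square root of 14 is 14^((31+1)/4) = 14^8 mod 31.
Repeated squaring: 14^2≡10, 14^4≡7, 14^8≡18 (mod 31).
14^8 = 14^(8) ≡ 18 (mod 31).
Check: 18² = 324 ≡ 14 (mod 31). The two roots are 13 and 18.

13, 18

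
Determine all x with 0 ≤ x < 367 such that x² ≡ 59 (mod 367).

Since 367 ≡ 3 (mod 4), a square root of 59 is 59^((367+1)/4) = 59^92 mod 367.
Repeated squaring: 59^2≡178, 59^4≡122, 59^8≡204, 59^16≡145, 59^32≡106, 59^64≡226 (mod 367).
59^92 = 59^(64+16+8+4) ≡ 64 (mod 367).
Check: 64² = 4096 ≡ 59 (mod 367). The two roots are 64 and 303.

64, 303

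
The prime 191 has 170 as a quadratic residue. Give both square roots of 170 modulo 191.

Since 191 ≡ 3 (mod 4), a square root of 170 is 170^((191+1)/4) = 170^48 mod 191.
Repeated squaring: 170^2≡59, 170^4≡43, 170^8≡130, 170^16≡92, 170^32≡60 (mod 191).
170^48 = 170^(32+16) ≡ 172 (mod 191).
Check: 172² = 29584 ≡ 170 (mod 191). The two roots are 19 and 172.

19, 172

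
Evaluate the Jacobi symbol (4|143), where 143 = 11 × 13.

Pull out 2^2: since 143 ≡ 7 (mod 8), (2/143) = +1, so (2/143)^2 = +1.
Reached (1/143) = 1. Collecting the sign flips along the way, the symbol is +1.

1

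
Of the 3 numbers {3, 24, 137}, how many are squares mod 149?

1

(3/149) = -1 → non-residue.
(24/149) = +1 → QR.
(137/149) = -1 → non-residue.
Total quadratic residues among the 3: 1.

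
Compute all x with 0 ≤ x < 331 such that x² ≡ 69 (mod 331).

20, 311

Since 331 ≡ 3 (mod 4), a square root of 69 is 69^((331+1)/4) = 69^83 mod 331.
Repeated squaring: 69^2≡127, 69^4≡241, 69^8≡156, 69^16≡173, 69^32≡139, 69^64≡123 (mod 331).
69^83 = 69^(64+16+2+1) ≡ 20 (mod 331).
Check: 20² = 400 ≡ 69 (mod 331). The two roots are 20 and 311.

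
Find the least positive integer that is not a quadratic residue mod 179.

2

(2/179) = −1, so 2 is the smallest positive non-residue mod 179.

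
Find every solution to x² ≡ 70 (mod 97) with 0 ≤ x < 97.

97 ≡ 1 (mod 4), so we find a root by search.
Trying successive values, 19² = 361 ≡ 70 (mod 97). The other root is 97 − 19 = 78.

19, 78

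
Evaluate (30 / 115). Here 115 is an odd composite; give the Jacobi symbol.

0

Pull out 2: since 115 ≡ 3 (mod 8), (2/115) = -1.
Reciprocity: 15 ≡ 3 and 115 ≡ 3 (mod 4), so (15/115) = −(115/15).
Reduce top mod 15: now compute (10/15).
Pull out 2: since 15 ≡ 7 (mod 8), (2/15) = +1.
Reciprocity: 5 ≡ 1 and 15 ≡ 3 (mod 4), so (5/15) = +(15/5).
Reduce top mod 5: now compute (0/5).
Top reduces to 0: gcd > 1, so the symbol is 0.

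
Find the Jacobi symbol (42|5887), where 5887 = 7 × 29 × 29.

Pull out 2: since 5887 ≡ 7 (mod 8), (2/5887) = +1.
Reciprocity: 21 ≡ 1 and 5887 ≡ 3 (mod 4), so (21/5887) = +(5887/21).
Reduce top mod 21: now compute (7/21).
Reciprocity: 7 ≡ 3 and 21 ≡ 1 (mod 4), so (7/21) = +(21/7).
Reduce top mod 7: now compute (0/7).
Top reduces to 0: gcd > 1, so the symbol is 0.

0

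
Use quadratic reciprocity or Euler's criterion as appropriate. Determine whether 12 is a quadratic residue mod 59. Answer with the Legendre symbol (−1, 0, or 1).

Euler's criterion: (12/59) ≡ 12^29 (mod 59).
12^2 ≡ 26 (mod 59)
12^4 ≡ 27 (mod 59)
12^8 ≡ 21 (mod 59)
12^16 ≡ 28 (mod 59)
12^29 = 12^(16+8+4+1) ≡ 1 (mod 59).
Result is 1, so (12/59) = 1.

1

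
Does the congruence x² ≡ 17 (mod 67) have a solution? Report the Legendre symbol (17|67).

1

Euler's criterion: (17/67) ≡ 17^33 (mod 67).
17^2 ≡ 21 (mod 67)
17^4 ≡ 39 (mod 67)
17^8 ≡ 47 (mod 67)
17^16 ≡ 65 (mod 67)
17^32 ≡ 4 (mod 67)
17^33 = 17^(32+1) ≡ 1 (mod 67).
Result is 1, so (17/67) = 1.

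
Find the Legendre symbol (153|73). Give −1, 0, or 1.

-1

Euler's criterion: (153/73) ≡ 7^36 (mod 73).
7^2 ≡ 49 (mod 73)
7^4 ≡ 65 (mod 73)
7^8 ≡ 64 (mod 73)
7^16 ≡ 8 (mod 73)
7^32 ≡ 64 (mod 73)
7^36 = 7^(32+4) ≡ 72 (mod 73).
Result is 72 ≡ −1, so (153/73) = −1.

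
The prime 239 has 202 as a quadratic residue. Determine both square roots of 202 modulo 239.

21, 218

Since 239 ≡ 3 (mod 4), a square root of 202 is 202^((239+1)/4) = 202^60 mod 239.
Repeated squaring: 202^2≡174, 202^4≡162, 202^8≡193, 202^16≡204, 202^32≡30 (mod 239).
202^60 = 202^(32+16+8+4) ≡ 218 (mod 239).
Check: 218² = 47524 ≡ 202 (mod 239). The two roots are 21 and 218.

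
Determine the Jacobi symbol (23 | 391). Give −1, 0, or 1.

0

Reciprocity: 23 ≡ 3 and 391 ≡ 3 (mod 4), so (23/391) = −(391/23).
Reduce top mod 23: now compute (0/23).
Top reduces to 0: gcd > 1, so the symbol is 0.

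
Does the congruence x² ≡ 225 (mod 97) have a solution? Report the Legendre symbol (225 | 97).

Euler's criterion: (225/97) ≡ 31^48 (mod 97).
31^2 ≡ 88 (mod 97)
31^4 ≡ 81 (mod 97)
31^8 ≡ 62 (mod 97)
31^16 ≡ 61 (mod 97)
31^32 ≡ 35 (mod 97)
31^48 = 31^(32+16) ≡ 1 (mod 97).
Result is 1, so (225/97) = 1.

1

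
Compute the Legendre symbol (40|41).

1

Pull out 2^3: since 41 ≡ 1 (mod 8), (2/41) = +1, so (2/41)^3 = +1.
Reciprocity: 5 ≡ 1 and 41 ≡ 1 (mod 4), so (5/41) = +(41/5).
Reduce top mod 5: now compute (1/5).
Reached (1/5) = 1. Collecting the sign flips along the way, the symbol is +1.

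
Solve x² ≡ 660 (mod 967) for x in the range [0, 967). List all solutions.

435, 532

Since 967 ≡ 3 (mod 4), a square root of 660 is 660^((967+1)/4) = 660^242 mod 967.
Repeated squaring: 660^2≡450, 660^4≡397, 660^8≡955, 660^16≡144, 660^32≡429, 660^64≡311, 660^128≡21 (mod 967).
660^242 = 660^(128+64+32+16+2) ≡ 532 (mod 967).
Check: 532² = 283024 ≡ 660 (mod 967). The two roots are 435 and 532.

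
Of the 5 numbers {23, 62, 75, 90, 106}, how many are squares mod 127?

(23/127) = -1 → non-residue.
(62/127) = +1 → QR.
(75/127) = -1 → non-residue.
(90/127) = -1 → non-residue.
(106/127) = -1 → non-residue.
Total quadratic residues among the 5: 1.

1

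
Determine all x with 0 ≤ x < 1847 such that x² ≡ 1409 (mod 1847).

Since 1847 ≡ 3 (mod 4), a square root of 1409 is 1409^((1847+1)/4) = 1409^462 mod 1847.
Repeated squaring: 1409^2≡1603, 1409^4≡432, 1409^8≡77, 1409^16≡388, 1409^32≡937, 1409^64≡644, 1409^128≡1008, 1409^256≡214 (mod 1847).
1409^462 = 1409^(256+128+64+8+4+2) ≡ 1449 (mod 1847).
Check: 1449² = 2099601 ≡ 1409 (mod 1847). The two roots are 398 and 1449.

398, 1449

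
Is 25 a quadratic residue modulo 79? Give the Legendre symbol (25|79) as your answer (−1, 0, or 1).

Euler's criterion: (25/79) ≡ 25^39 (mod 79).
25^2 ≡ 72 (mod 79)
25^4 ≡ 49 (mod 79)
25^8 ≡ 31 (mod 79)
25^16 ≡ 13 (mod 79)
25^32 ≡ 11 (mod 79)
25^39 = 25^(32+4+2+1) ≡ 1 (mod 79).
Result is 1, so (25/79) = 1.

1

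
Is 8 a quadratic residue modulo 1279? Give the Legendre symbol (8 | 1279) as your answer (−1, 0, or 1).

1

Pull out 2^3: since 1279 ≡ 7 (mod 8), (2/1279) = +1, so (2/1279)^3 = +1.
Reached (1/1279) = 1. Collecting the sign flips along the way, the symbol is +1.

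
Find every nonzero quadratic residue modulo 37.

Square k = 1,…,18 (k and 37−k give the same square):
1²=1, 2²=4, 3²=9, 4²=16, 5²=25, 6²=36, 7²≡12, 8²≡27, 9²≡7, 10²≡26, 11²≡10, 12²≡33, 13²≡21, 14²≡11, 15²≡3, 16²≡34, 17²≡30, 18²≡28 (mod 37).
So the quadratic residues mod 37 are {1, 3, 4, 7, 9, 10, 11, 12, 16, 21, 25, 26, 27, 28, 30, 33, 34, 36}.

1,3,4,7,9,10,11,12,16,21,25,26,27,28,30,33,34,36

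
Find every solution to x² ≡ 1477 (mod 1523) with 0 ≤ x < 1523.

87, 1436

Since 1523 ≡ 3 (mod 4), a square root of 1477 is 1477^((1523+1)/4) = 1477^381 mod 1523.
Repeated squaring: 1477^2≡593, 1477^4≡1359, 1477^8≡1005, 1477^16≡276, 1477^32≡26, 1477^64≡676, 1477^128≡76, 1477^256≡1207 (mod 1523).
1477^381 = 1477^(256+64+32+16+8+4+1) ≡ 1436 (mod 1523).
Check: 1436² = 2062096 ≡ 1477 (mod 1523). The two roots are 87 and 1436.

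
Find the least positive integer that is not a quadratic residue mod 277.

2

(2/277) = −1, so 2 is the smallest positive non-residue mod 277.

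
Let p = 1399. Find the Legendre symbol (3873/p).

-1

First reduce: 3873 ≡ 1075 (mod 1399).
Reciprocity: 1075 ≡ 3 and 1399 ≡ 3 (mod 4), so (1075/1399) = −(1399/1075).
Reduce top mod 1075: now compute (324/1075).
Pull out 2^2: since 1075 ≡ 3 (mod 8), (2/1075) = -1, so (2/1075)^2 = +1.
Reciprocity: 81 ≡ 1 and 1075 ≡ 3 (mod 4), so (81/1075) = +(1075/81).
Reduce top mod 81: now compute (22/81).
Pull out 2: since 81 ≡ 1 (mod 8), (2/81) = +1.
Reciprocity: 11 ≡ 3 and 81 ≡ 1 (mod 4), so (11/81) = +(81/11).
Reduce top mod 11: now compute (4/11).
Pull out 2^2: since 11 ≡ 3 (mod 8), (2/11) = -1, so (2/11)^2 = +1.
Reached (1/11) = 1. Collecting the sign flips along the way, the symbol is -1.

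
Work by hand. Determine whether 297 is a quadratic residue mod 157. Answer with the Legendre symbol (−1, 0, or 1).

1

Euler's criterion: (297/157) ≡ 140^78 (mod 157).
140^2 ≡ 132 (mod 157)
140^4 ≡ 154 (mod 157)
140^8 ≡ 9 (mod 157)
140^16 ≡ 81 (mod 157)
140^32 ≡ 124 (mod 157)
140^64 ≡ 147 (mod 157)
140^78 = 140^(64+8+4+2) ≡ 1 (mod 157).
Result is 1, so (297/157) = 1.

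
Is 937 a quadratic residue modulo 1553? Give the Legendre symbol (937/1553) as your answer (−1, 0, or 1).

1

Reciprocity: 937 ≡ 1 and 1553 ≡ 1 (mod 4), so (937/1553) = +(1553/937).
Reduce top mod 937: now compute (616/937).
Pull out 2^3: since 937 ≡ 1 (mod 8), (2/937) = +1, so (2/937)^3 = +1.
Reciprocity: 77 ≡ 1 and 937 ≡ 1 (mod 4), so (77/937) = +(937/77).
Reduce top mod 77: now compute (13/77).
Reciprocity: 13 ≡ 1 and 77 ≡ 1 (mod 4), so (13/77) = +(77/13).
Reduce top mod 13: now compute (12/13).
Pull out 2^2: since 13 ≡ 5 (mod 8), (2/13) = -1, so (2/13)^2 = +1.
Reciprocity: 3 ≡ 3 and 13 ≡ 1 (mod 4), so (3/13) = +(13/3).
Reduce top mod 3: now compute (1/3).
Reached (1/3) = 1. Collecting the sign flips along the way, the symbol is +1.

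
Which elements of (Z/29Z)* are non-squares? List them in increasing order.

Square k = 1,…,14 (k and 29−k give the same square):
1²=1, 2²=4, 3²=9, 4²=16, 5²=25, 6²≡7, 7²≡20, 8²≡6, 9²≡23, 10²≡13, 11²≡5, 12²≡28, 13²≡24, 14²≡22 (mod 29).
The residues are {1, 4, 5, 6, 7, 9, 13, 16, 20, 22, 23, 24, 25, 28}; the non-residues are the remaining 14 nonzero classes.

2 3 8 10 11 12 14 15 17 18 19 21 26 27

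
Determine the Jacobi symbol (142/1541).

Pull out 2: since 1541 ≡ 5 (mod 8), (2/1541) = -1.
Reciprocity: 71 ≡ 3 and 1541 ≡ 1 (mod 4), so (71/1541) = +(1541/71).
Reduce top mod 71: now compute (50/71).
Pull out 2: since 71 ≡ 7 (mod 8), (2/71) = +1.
Reciprocity: 25 ≡ 1 and 71 ≡ 3 (mod 4), so (25/71) = +(71/25).
Reduce top mod 25: now compute (21/25).
Reciprocity: 21 ≡ 1 and 25 ≡ 1 (mod 4), so (21/25) = +(25/21).
Reduce top mod 21: now compute (4/21).
Pull out 2^2: since 21 ≡ 5 (mod 8), (2/21) = -1, so (2/21)^2 = +1.
Reached (1/21) = 1. Collecting the sign flips along the way, the symbol is -1.

-1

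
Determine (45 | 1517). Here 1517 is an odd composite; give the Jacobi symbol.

Reciprocity: 45 ≡ 1 and 1517 ≡ 1 (mod 4), so (45/1517) = +(1517/45).
Reduce top mod 45: now compute (32/45).
Pull out 2^5: since 45 ≡ 5 (mod 8), (2/45) = -1, so (2/45)^5 = -1.
Reached (1/45) = 1. Collecting the sign flips along the way, the symbol is -1.

-1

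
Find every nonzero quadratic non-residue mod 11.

Square k = 1,…,5 (k and 11−k give the same square):
1²=1, 2²=4, 3²=9, 4²≡5, 5²≡3 (mod 11).
The residues are {1, 3, 4, 5, 9}; the non-residues are the remaining 5 nonzero classes.

2, 6, 7, 8, 10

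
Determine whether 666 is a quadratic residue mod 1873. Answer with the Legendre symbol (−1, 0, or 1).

-1

Pull out 2: since 1873 ≡ 1 (mod 8), (2/1873) = +1.
Reciprocity: 333 ≡ 1 and 1873 ≡ 1 (mod 4), so (333/1873) = +(1873/333).
Reduce top mod 333: now compute (208/333).
Pull out 2^4: since 333 ≡ 5 (mod 8), (2/333) = -1, so (2/333)^4 = +1.
Reciprocity: 13 ≡ 1 and 333 ≡ 1 (mod 4), so (13/333) = +(333/13).
Reduce top mod 13: now compute (8/13).
Pull out 2^3: since 13 ≡ 5 (mod 8), (2/13) = -1, so (2/13)^3 = -1.
Reached (1/13) = 1. Collecting the sign flips along the way, the symbol is -1.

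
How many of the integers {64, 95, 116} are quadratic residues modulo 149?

3

(64/149) = +1 → QR.
(95/149) = +1 → QR.
(116/149) = +1 → QR.
Total quadratic residues among the 3: 3.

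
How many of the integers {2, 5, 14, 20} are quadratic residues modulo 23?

1

(2/23) = +1 → QR.
(5/23) = -1 → non-residue.
(14/23) = -1 → non-residue.
(20/23) = -1 → non-residue.
Total quadratic residues among the 4: 1.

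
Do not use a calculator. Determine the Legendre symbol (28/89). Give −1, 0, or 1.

-1

Euler's criterion: (28/89) ≡ 28^44 (mod 89).
28^2 ≡ 72 (mod 89)
28^4 ≡ 22 (mod 89)
28^8 ≡ 39 (mod 89)
28^16 ≡ 8 (mod 89)
28^32 ≡ 64 (mod 89)
28^44 = 28^(32+8+4) ≡ 88 (mod 89).
Result is 88 ≡ −1, so (28/89) = −1.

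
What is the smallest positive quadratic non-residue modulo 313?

(2/313) = +1, so 2 is a residue.
(3/313) = +1, so 3 is a residue.
(4/313) = +1, so 4 is a residue.
(5/313) = −1, so 5 is the smallest positive non-residue mod 313.

5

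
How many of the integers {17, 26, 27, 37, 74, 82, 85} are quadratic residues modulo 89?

(17/89) = +1 → QR.
(26/89) = -1 → non-residue.
(27/89) = -1 → non-residue.
(37/89) = -1 → non-residue.
(74/89) = -1 → non-residue.
(82/89) = -1 → non-residue.
(85/89) = +1 → QR.
Total quadratic residues among the 7: 2.

2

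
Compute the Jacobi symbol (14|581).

Pull out 2: since 581 ≡ 5 (mod 8), (2/581) = -1.
Reciprocity: 7 ≡ 3 and 581 ≡ 1 (mod 4), so (7/581) = +(581/7).
Reduce top mod 7: now compute (0/7).
Top reduces to 0: gcd > 1, so the symbol is 0.

0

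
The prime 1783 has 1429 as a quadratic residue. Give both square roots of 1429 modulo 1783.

Since 1783 ≡ 3 (mod 4), a square root of 1429 is 1429^((1783+1)/4) = 1429^446 mod 1783.
Repeated squaring: 1429^2≡506, 1429^4≡1067, 1429^8≡935, 1429^16≡555, 1429^32≡1349, 1429^64≡1141, 1429^128≡291, 1429^256≡880 (mod 1783).
1429^446 = 1429^(256+128+32+16+8+4+2) ≡ 761 (mod 1783).
Check: 761² = 579121 ≡ 1429 (mod 1783). The two roots are 761 and 1022.

761, 1022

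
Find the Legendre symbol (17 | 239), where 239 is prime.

Reciprocity: 17 ≡ 1 and 239 ≡ 3 (mod 4), so (17/239) = +(239/17).
Reduce top mod 17: now compute (1/17).
Reached (1/17) = 1. Collecting the sign flips along the way, the symbol is +1.

1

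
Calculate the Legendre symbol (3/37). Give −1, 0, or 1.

Euler's criterion: (3/37) ≡ 3^18 (mod 37).
3^2 ≡ 9 (mod 37)
3^4 ≡ 7 (mod 37)
3^8 ≡ 12 (mod 37)
3^16 ≡ 33 (mod 37)
3^18 = 3^(16+2) ≡ 1 (mod 37).
Result is 1, so (3/37) = 1.

1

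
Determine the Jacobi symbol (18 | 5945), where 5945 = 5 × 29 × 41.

1

Pull out 2: since 5945 ≡ 1 (mod 8), (2/5945) = +1.
Reciprocity: 9 ≡ 1 and 5945 ≡ 1 (mod 4), so (9/5945) = +(5945/9).
Reduce top mod 9: now compute (5/9).
Reciprocity: 5 ≡ 1 and 9 ≡ 1 (mod 4), so (5/9) = +(9/5).
Reduce top mod 5: now compute (4/5).
Pull out 2^2: since 5 ≡ 5 (mod 8), (2/5) = -1, so (2/5)^2 = +1.
Reached (1/5) = 1. Collecting the sign flips along the way, the symbol is +1.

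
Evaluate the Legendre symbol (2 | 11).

-1

Euler's criterion: (2/11) ≡ 2^5 (mod 11).
2^2 ≡ 4 (mod 11)
2^4 ≡ 5 (mod 11)
2^5 = 2^(4+1) ≡ 10 (mod 11).
Result is 10 ≡ −1, so (2/11) = −1.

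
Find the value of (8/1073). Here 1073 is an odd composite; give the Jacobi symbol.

1

Pull out 2^3: since 1073 ≡ 1 (mod 8), (2/1073) = +1, so (2/1073)^3 = +1.
Reached (1/1073) = 1. Collecting the sign flips along the way, the symbol is +1.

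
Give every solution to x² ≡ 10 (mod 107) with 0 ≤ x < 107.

Since 107 ≡ 3 (mod 4), a square root of 10 is 10^((107+1)/4) = 10^27 mod 107.
Repeated squaring: 10^2≡100, 10^4≡49, 10^8≡47, 10^16≡69 (mod 107).
10^27 = 10^(16+8+2+1) ≡ 44 (mod 107).
Check: 44² = 1936 ≡ 10 (mod 107). The two roots are 44 and 63.

44, 63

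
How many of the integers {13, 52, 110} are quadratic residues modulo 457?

(13/457) = -1 → non-residue.
(52/457) = -1 → non-residue.
(110/457) = +1 → QR.
Total quadratic residues among the 3: 1.

1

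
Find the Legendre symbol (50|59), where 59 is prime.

-1

Euler's criterion: (50/59) ≡ 50^29 (mod 59).
50^2 ≡ 22 (mod 59)
50^4 ≡ 12 (mod 59)
50^8 ≡ 26 (mod 59)
50^16 ≡ 27 (mod 59)
50^29 = 50^(16+8+4+1) ≡ 58 (mod 59).
Result is 58 ≡ −1, so (50/59) = −1.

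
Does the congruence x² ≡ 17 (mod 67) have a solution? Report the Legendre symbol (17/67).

Euler's criterion: (17/67) ≡ 17^33 (mod 67).
17^2 ≡ 21 (mod 67)
17^4 ≡ 39 (mod 67)
17^8 ≡ 47 (mod 67)
17^16 ≡ 65 (mod 67)
17^32 ≡ 4 (mod 67)
17^33 = 17^(32+1) ≡ 1 (mod 67).
Result is 1, so (17/67) = 1.

1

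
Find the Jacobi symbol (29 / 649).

Reciprocity: 29 ≡ 1 and 649 ≡ 1 (mod 4), so (29/649) = +(649/29).
Reduce top mod 29: now compute (11/29).
Reciprocity: 11 ≡ 3 and 29 ≡ 1 (mod 4), so (11/29) = +(29/11).
Reduce top mod 11: now compute (7/11).
Reciprocity: 7 ≡ 3 and 11 ≡ 3 (mod 4), so (7/11) = −(11/7).
Reduce top mod 7: now compute (4/7).
Pull out 2^2: since 7 ≡ 7 (mod 8), (2/7) = +1, so (2/7)^2 = +1.
Reached (1/7) = 1. Collecting the sign flips along the way, the symbol is -1.

-1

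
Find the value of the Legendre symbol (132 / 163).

Pull out 2^2: since 163 ≡ 3 (mod 8), (2/163) = -1, so (2/163)^2 = +1.
Reciprocity: 33 ≡ 1 and 163 ≡ 3 (mod 4), so (33/163) = +(163/33).
Reduce top mod 33: now compute (31/33).
Reciprocity: 31 ≡ 3 and 33 ≡ 1 (mod 4), so (31/33) = +(33/31).
Reduce top mod 31: now compute (2/31).
Pull out 2: since 31 ≡ 7 (mod 8), (2/31) = +1.
Reached (1/31) = 1. Collecting the sign flips along the way, the symbol is +1.

1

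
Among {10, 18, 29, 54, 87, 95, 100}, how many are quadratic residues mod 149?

4

(10/149) = -1 → non-residue.
(18/149) = -1 → non-residue.
(29/149) = +1 → QR.
(54/149) = +1 → QR.
(87/149) = -1 → non-residue.
(95/149) = +1 → QR.
(100/149) = +1 → QR.
Total quadratic residues among the 7: 4.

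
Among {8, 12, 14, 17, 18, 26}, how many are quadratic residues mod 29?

0

(8/29) = -1 → non-residue.
(12/29) = -1 → non-residue.
(14/29) = -1 → non-residue.
(17/29) = -1 → non-residue.
(18/29) = -1 → non-residue.
(26/29) = -1 → non-residue.
Total quadratic residues among the 6: 0.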